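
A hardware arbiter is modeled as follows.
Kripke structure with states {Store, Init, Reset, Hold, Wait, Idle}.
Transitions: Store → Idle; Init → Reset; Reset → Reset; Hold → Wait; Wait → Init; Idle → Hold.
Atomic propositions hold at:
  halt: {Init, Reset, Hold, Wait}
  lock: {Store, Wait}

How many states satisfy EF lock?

4

EF lock: least fixpoint, start Z0 = {Store, Wait}, add states with some successor in Z. Z1 = {Store, Hold, Wait}; Z2 = {Store, Hold, Wait, Idle}; fixed.
Sat(EF lock) = {Store, Hold, Wait, Idle}
|Sat(EF lock)| = |{Store, Hold, Wait, Idle}| = 4.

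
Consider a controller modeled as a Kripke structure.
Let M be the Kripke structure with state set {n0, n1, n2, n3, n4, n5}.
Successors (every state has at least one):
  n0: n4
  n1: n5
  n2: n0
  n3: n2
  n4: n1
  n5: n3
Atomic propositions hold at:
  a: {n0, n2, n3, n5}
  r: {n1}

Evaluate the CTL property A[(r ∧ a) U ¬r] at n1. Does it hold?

No

Sat(r ∧ a) = ∅
Sat(¬r) = {n0, n2, n3, n4, n5}
A[(r ∧ a) U ¬r]: least fixpoint, start Z0 = Sat(¬r) = {n0, n2, n3, n4, n5}, add states in Sat(r ∧ a) with every successor in Z. Already a fixed point.
Sat(A[(r ∧ a) U ¬r]) = {n0, n2, n3, n4, n5}
n1 ∉ Sat(A[(r ∧ a) U ¬r]) = {n0, n2, n3, n4, n5}, so the formula does not hold at n1.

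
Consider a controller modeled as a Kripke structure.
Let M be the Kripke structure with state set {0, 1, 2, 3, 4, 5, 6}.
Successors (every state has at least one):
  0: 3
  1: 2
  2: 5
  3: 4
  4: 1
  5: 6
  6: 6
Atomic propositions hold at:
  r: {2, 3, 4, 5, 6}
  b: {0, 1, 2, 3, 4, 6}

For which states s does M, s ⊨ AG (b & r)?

{6}

Sat(b & r) = {2, 3, 4, 6}
AG (b & r): greatest fixpoint, start Z0 = {2, 3, 4, 6}, keep only states in Sat with every successor in Z. Z1 = {3, 6}; Z2 = {6}; fixed.
Sat(AG (b & r)) = {6}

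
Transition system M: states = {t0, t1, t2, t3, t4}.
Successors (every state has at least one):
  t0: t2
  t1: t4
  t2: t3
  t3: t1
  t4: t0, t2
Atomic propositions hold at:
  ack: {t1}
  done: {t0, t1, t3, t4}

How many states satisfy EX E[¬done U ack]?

1

Sat(¬done) = {t2}
E[¬done U ack]: least fixpoint, start Z0 = Sat(ack) = {t1}, add states in Sat(¬done) with some successor in Z. Already a fixed point.
Sat(E[¬done U ack]) = {t1}
Sat(EX E[¬done U ack]) = {s : some successor in {t1}} = {t3}
|Sat(EX E[¬done U ack])| = |{t3}| = 1.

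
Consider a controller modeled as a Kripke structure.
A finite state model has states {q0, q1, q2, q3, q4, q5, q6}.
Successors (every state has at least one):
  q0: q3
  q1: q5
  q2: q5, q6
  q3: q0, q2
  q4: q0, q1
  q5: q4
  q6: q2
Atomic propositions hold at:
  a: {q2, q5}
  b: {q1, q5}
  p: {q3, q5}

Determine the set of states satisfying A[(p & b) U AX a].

{q1, q6}

Sat(p & b) = {q5}
Sat(AX a) = {s : every successor in {q2, q5}} = {q1, q6}
A[(p & b) U AX a]: least fixpoint, start Z0 = Sat(AX a) = {q1, q6}, add states in Sat(p & b) with every successor in Z. Already a fixed point.
Sat(A[(p & b) U AX a]) = {q1, q6}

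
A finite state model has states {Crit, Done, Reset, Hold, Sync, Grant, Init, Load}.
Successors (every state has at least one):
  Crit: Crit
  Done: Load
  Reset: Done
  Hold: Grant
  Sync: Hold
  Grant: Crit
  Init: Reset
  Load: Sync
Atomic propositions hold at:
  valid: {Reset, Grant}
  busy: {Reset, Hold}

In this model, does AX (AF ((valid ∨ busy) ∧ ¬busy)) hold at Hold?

Sat(valid ∨ busy) = {Reset, Hold, Grant}
Sat(¬busy) = {Crit, Done, Sync, Grant, Init, Load}
Sat((valid ∨ busy) ∧ ¬busy) = {Grant}
AF ((valid ∨ busy) ∧ ¬busy): least fixpoint, start Z0 = {Grant}, add states with every successor in Z. Z1 = {Hold, Grant}; Z2 = {Hold, Sync, Grant}; Z3 = {Hold, Sync, Grant, Load}; Z4 = {Done, Hold, Sync, Grant, Load}; Z5 = {Done, Reset, Hold, Sync, Grant, Load}; Z6 = {Done, Reset, Hold, Sync, Grant, Init, Load}; fixed.
Sat(AF ((valid ∨ busy) ∧ ¬busy)) = {Done, Reset, Hold, Sync, Grant, Init, Load}
Sat(AX (AF ((valid ∨ busy) ∧ ¬busy))) = {s : every successor in {Done, Reset, Hold, Sync, Grant, Init, Load}} = {Done, Reset, Hold, Sync, Init, Load}
Hold ∈ Sat(AX (AF ((valid ∨ busy) ∧ ¬busy))) = {Done, Reset, Hold, Sync, Init, Load}, so the formula holds at Hold.

Yes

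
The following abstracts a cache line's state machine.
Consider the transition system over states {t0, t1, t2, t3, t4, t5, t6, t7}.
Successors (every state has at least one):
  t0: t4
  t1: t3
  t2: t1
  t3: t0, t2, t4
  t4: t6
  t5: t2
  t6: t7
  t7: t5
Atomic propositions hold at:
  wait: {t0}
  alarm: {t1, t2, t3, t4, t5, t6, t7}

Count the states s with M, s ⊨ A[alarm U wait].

1

A[alarm U wait]: least fixpoint, start Z0 = Sat(wait) = {t0}, add states in Sat(alarm) with every successor in Z. Already a fixed point.
Sat(A[alarm U wait]) = {t0}
|Sat(A[alarm U wait])| = |{t0}| = 1.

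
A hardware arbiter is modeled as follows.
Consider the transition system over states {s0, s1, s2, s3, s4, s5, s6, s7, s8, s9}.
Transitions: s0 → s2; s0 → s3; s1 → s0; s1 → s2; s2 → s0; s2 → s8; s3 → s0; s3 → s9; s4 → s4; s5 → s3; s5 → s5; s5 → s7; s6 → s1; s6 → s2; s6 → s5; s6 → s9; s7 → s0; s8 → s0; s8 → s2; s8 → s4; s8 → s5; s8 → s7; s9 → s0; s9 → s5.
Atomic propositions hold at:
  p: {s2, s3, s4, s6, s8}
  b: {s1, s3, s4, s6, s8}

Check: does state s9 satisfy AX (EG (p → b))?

Yes

Sat(p → b) = {s0, s1, s3, s4, s5, s6, s7, s8, s9}
EG (p → b): greatest fixpoint, start Z0 = {s0, s1, s3, s4, s5, s6, s7, s8, s9}, keep only states in Sat with some successor in Z. Already a fixed point.
Sat(EG (p → b)) = {s0, s1, s3, s4, s5, s6, s7, s8, s9}
Sat(AX (EG (p → b))) = {s : every successor in {s0, s1, s3, s4, s5, s6, s7, s8, s9}} = {s2, s3, s4, s5, s7, s9}
s9 ∈ Sat(AX (EG (p → b))) = {s2, s3, s4, s5, s7, s9}, so the formula holds at s9.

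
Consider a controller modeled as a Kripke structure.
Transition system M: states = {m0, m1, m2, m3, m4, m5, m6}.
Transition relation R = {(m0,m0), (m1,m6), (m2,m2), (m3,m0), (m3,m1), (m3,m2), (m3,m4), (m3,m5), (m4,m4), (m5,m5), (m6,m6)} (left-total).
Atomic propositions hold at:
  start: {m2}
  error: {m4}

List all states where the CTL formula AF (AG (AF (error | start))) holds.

{m2, m4}

Sat(error | start) = {m2, m4}
AF (error | start): least fixpoint, start Z0 = {m2, m4}, add states with every successor in Z. Already a fixed point.
Sat(AF (error | start)) = {m2, m4}
AG (AF (error | start)): greatest fixpoint, start Z0 = {m2, m4}, keep only states in Sat with every successor in Z. Already a fixed point.
Sat(AG (AF (error | start))) = {m2, m4}
AF (AG (AF (error | start))): least fixpoint, start Z0 = {m2, m4}, add states with every successor in Z. Already a fixed point.
Sat(AF (AG (AF (error | start)))) = {m2, m4}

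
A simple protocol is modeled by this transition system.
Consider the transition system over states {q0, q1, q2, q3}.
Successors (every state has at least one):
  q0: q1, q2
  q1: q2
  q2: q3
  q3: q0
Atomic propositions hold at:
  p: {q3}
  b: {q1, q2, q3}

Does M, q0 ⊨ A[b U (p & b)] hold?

Sat(p & b) = {q3}
A[b U (p & b)]: least fixpoint, start Z0 = Sat((p & b)) = {q3}, add states in Sat(b) with every successor in Z. Z1 = {q2, q3}; Z2 = {q1, q2, q3}; fixed.
Sat(A[b U (p & b)]) = {q1, q2, q3}
q0 ∉ Sat(A[b U (p & b)]) = {q1, q2, q3}, so the formula does not hold at q0.

No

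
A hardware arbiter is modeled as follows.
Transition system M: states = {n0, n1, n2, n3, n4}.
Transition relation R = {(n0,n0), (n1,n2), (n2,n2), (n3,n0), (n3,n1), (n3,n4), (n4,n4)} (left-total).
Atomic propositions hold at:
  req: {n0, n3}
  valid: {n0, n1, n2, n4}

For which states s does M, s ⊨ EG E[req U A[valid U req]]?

{n0, n3}

A[valid U req]: least fixpoint, start Z0 = Sat(req) = {n0, n3}, add states in Sat(valid) with every successor in Z. Already a fixed point.
Sat(A[valid U req]) = {n0, n3}
E[req U A[valid U req]]: least fixpoint, start Z0 = Sat(A[valid U req]) = {n0, n3}, add states in Sat(req) with some successor in Z. Already a fixed point.
Sat(E[req U A[valid U req]]) = {n0, n3}
EG E[req U A[valid U req]]: greatest fixpoint, start Z0 = {n0, n3}, keep only states in Sat with some successor in Z. Already a fixed point.
Sat(EG E[req U A[valid U req]]) = {n0, n3}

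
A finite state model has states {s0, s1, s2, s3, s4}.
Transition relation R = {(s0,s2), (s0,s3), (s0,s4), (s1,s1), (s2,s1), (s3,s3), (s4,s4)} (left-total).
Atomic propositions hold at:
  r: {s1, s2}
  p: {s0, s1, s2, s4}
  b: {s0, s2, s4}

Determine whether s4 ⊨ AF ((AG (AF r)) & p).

AF r: least fixpoint, start Z0 = {s1, s2}, add states with every successor in Z. Already a fixed point.
Sat(AF r) = {s1, s2}
AG (AF r): greatest fixpoint, start Z0 = {s1, s2}, keep only states in Sat with every successor in Z. Already a fixed point.
Sat(AG (AF r)) = {s1, s2}
Sat((AG (AF r)) & p) = {s1, s2}
AF ((AG (AF r)) & p): least fixpoint, start Z0 = {s1, s2}, add states with every successor in Z. Already a fixed point.
Sat(AF ((AG (AF r)) & p)) = {s1, s2}
s4 ∉ Sat(AF ((AG (AF r)) & p)) = {s1, s2}, so the formula does not hold at s4.

No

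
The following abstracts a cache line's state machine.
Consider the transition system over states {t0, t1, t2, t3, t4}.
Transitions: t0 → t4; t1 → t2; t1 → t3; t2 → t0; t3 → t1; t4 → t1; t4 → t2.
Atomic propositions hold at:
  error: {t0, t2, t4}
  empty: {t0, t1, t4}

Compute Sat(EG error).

EG error: greatest fixpoint, start Z0 = {t0, t2, t4}, keep only states in Sat with some successor in Z. Already a fixed point.
Sat(EG error) = {t0, t2, t4}

{t0, t2, t4}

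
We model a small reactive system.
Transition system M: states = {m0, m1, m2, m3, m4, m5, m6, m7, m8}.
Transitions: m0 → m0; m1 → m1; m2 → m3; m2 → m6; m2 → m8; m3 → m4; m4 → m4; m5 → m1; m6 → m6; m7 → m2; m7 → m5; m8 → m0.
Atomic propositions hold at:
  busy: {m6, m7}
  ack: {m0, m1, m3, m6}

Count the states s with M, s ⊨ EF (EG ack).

EG ack: greatest fixpoint, start Z0 = {m0, m1, m3, m6}, keep only states in Sat with some successor in Z. Z1 = {m0, m1, m6}; fixed.
Sat(EG ack) = {m0, m1, m6}
EF (EG ack): least fixpoint, start Z0 = {m0, m1, m6}, add states with some successor in Z. Z1 = {m0, m1, m2, m5, m6, m8}; Z2 = {m0, m1, m2, m5, m6, m7, m8}; fixed.
Sat(EF (EG ack)) = {m0, m1, m2, m5, m6, m7, m8}
|Sat(EF (EG ack))| = |{m0, m1, m2, m5, m6, m7, m8}| = 7.

7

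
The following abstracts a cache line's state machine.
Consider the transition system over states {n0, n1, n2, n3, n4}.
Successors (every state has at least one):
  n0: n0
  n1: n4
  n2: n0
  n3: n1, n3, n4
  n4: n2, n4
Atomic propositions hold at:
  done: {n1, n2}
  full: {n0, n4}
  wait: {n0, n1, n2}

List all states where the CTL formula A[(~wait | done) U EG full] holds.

Sat(~wait) = {n3, n4}
Sat(~wait | done) = {n1, n2, n3, n4}
EG full: greatest fixpoint, start Z0 = {n0, n4}, keep only states in Sat with some successor in Z. Already a fixed point.
Sat(EG full) = {n0, n4}
A[(~wait | done) U EG full]: least fixpoint, start Z0 = Sat(EG full) = {n0, n4}, add states in Sat(~wait | done) with every successor in Z. Z1 = {n0, n1, n2, n4}; fixed.
Sat(A[(~wait | done) U EG full]) = {n0, n1, n2, n4}

{n0, n1, n2, n4}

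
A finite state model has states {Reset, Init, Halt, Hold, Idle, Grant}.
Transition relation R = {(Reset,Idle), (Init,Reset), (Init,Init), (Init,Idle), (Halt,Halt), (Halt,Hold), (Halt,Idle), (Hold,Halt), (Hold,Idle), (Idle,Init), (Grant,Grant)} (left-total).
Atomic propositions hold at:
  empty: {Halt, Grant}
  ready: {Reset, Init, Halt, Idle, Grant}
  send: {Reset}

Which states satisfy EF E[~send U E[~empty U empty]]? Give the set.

{Halt, Hold, Grant}

Sat(~send) = {Init, Halt, Hold, Idle, Grant}
Sat(~empty) = {Reset, Init, Hold, Idle}
E[~empty U empty]: least fixpoint, start Z0 = Sat(empty) = {Halt, Grant}, add states in Sat(~empty) with some successor in Z. Z1 = {Halt, Hold, Grant}; fixed.
Sat(E[~empty U empty]) = {Halt, Hold, Grant}
E[~send U E[~empty U empty]]: least fixpoint, start Z0 = Sat(E[~empty U empty]) = {Halt, Hold, Grant}, add states in Sat(~send) with some successor in Z. Already a fixed point.
Sat(E[~send U E[~empty U empty]]) = {Halt, Hold, Grant}
EF E[~send U E[~empty U empty]]: least fixpoint, start Z0 = {Halt, Hold, Grant}, add states with some successor in Z. Already a fixed point.
Sat(EF E[~send U E[~empty U empty]]) = {Halt, Hold, Grant}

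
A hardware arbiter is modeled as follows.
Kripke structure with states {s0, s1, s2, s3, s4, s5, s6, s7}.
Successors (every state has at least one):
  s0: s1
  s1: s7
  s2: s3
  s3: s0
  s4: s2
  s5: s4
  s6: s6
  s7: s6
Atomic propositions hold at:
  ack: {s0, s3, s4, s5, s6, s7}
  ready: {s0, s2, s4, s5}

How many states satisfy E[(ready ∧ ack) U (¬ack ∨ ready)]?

Sat(ready ∧ ack) = {s0, s4, s5}
Sat(¬ack) = {s1, s2}
Sat(¬ack ∨ ready) = {s0, s1, s2, s4, s5}
E[(ready ∧ ack) U (¬ack ∨ ready)]: least fixpoint, start Z0 = Sat((¬ack ∨ ready)) = {s0, s1, s2, s4, s5}, add states in Sat(ready ∧ ack) with some successor in Z. Already a fixed point.
Sat(E[(ready ∧ ack) U (¬ack ∨ ready)]) = {s0, s1, s2, s4, s5}
|Sat(E[(ready ∧ ack) U (¬ack ∨ ready)])| = |{s0, s1, s2, s4, s5}| = 5.

5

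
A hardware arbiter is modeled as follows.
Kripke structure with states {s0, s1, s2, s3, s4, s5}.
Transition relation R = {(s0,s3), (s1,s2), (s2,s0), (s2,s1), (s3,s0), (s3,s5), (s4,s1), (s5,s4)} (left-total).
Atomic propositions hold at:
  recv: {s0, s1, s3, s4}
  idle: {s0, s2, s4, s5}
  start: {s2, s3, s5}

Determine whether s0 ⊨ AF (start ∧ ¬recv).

No

Sat(¬recv) = {s2, s5}
Sat(start ∧ ¬recv) = {s2, s5}
AF (start ∧ ¬recv): least fixpoint, start Z0 = {s2, s5}, add states with every successor in Z. Z1 = {s1, s2, s5}; Z2 = {s1, s2, s4, s5}; fixed.
Sat(AF (start ∧ ¬recv)) = {s1, s2, s4, s5}
s0 ∉ Sat(AF (start ∧ ¬recv)) = {s1, s2, s4, s5}, so the formula does not hold at s0.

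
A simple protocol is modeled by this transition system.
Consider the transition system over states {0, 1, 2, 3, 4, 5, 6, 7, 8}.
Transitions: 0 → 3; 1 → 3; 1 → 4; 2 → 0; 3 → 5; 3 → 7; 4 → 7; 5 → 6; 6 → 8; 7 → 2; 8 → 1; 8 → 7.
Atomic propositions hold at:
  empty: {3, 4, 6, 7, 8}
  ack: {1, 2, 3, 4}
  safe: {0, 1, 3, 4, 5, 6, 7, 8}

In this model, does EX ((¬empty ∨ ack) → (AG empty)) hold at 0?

No

Sat(¬empty) = {0, 1, 2, 5}
Sat(¬empty ∨ ack) = {0, 1, 2, 3, 4, 5}
AG empty: greatest fixpoint, start Z0 = {3, 4, 6, 7, 8}, keep only states in Sat with every successor in Z. Z1 = {4, 6}; Z2 = ∅; fixed.
Sat(AG empty) = ∅
Sat((¬empty ∨ ack) → (AG empty)) = {6, 7, 8}
Sat(EX ((¬empty ∨ ack) → (AG empty))) = {s : some successor in {6, 7, 8}} = {3, 4, 5, 6, 8}
0 ∉ Sat(EX ((¬empty ∨ ack) → (AG empty))) = {3, 4, 5, 6, 8}, so the formula does not hold at 0.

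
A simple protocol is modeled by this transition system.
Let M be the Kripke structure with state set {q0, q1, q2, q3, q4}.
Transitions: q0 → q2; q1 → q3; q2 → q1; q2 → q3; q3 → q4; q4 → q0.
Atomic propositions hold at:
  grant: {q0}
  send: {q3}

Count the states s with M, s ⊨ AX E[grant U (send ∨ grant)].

2

Sat(send ∨ grant) = {q0, q3}
E[grant U (send ∨ grant)]: least fixpoint, start Z0 = Sat((send ∨ grant)) = {q0, q3}, add states in Sat(grant) with some successor in Z. Already a fixed point.
Sat(E[grant U (send ∨ grant)]) = {q0, q3}
Sat(AX E[grant U (send ∨ grant)]) = {s : every successor in {q0, q3}} = {q1, q4}
|Sat(AX E[grant U (send ∨ grant)])| = |{q1, q4}| = 2.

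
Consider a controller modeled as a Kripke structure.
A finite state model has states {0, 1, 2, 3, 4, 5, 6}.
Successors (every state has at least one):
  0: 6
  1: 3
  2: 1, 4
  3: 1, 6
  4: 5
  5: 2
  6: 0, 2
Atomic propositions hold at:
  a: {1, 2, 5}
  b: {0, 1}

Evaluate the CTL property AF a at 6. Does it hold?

No

AF a: least fixpoint, start Z0 = {1, 2, 5}, add states with every successor in Z. Z1 = {1, 2, 4, 5}; fixed.
Sat(AF a) = {1, 2, 4, 5}
6 ∉ Sat(AF a) = {1, 2, 4, 5}, so the formula does not hold at 6.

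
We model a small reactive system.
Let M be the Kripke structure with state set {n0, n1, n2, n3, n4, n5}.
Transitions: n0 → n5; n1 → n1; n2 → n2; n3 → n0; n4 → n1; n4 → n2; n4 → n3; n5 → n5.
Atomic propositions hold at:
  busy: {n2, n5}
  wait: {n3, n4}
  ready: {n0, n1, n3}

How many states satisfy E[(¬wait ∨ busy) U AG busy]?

3

Sat(¬wait) = {n0, n1, n2, n5}
Sat(¬wait ∨ busy) = {n0, n1, n2, n5}
AG busy: greatest fixpoint, start Z0 = {n2, n5}, keep only states in Sat with every successor in Z. Already a fixed point.
Sat(AG busy) = {n2, n5}
E[(¬wait ∨ busy) U AG busy]: least fixpoint, start Z0 = Sat(AG busy) = {n2, n5}, add states in Sat(¬wait ∨ busy) with some successor in Z. Z1 = {n0, n2, n5}; fixed.
Sat(E[(¬wait ∨ busy) U AG busy]) = {n0, n2, n5}
|Sat(E[(¬wait ∨ busy) U AG busy])| = |{n0, n2, n5}| = 3.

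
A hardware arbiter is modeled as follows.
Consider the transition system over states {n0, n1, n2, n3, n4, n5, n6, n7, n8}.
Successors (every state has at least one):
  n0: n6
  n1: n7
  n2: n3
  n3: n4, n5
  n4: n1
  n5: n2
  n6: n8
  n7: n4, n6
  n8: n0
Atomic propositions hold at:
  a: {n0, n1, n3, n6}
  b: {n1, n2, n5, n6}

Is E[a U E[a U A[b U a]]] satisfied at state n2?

A[b U a]: least fixpoint, start Z0 = Sat(a) = {n0, n1, n3, n6}, add states in Sat(b) with every successor in Z. Z1 = {n0, n1, n2, n3, n6}; Z2 = {n0, n1, n2, n3, n5, n6}; fixed.
Sat(A[b U a]) = {n0, n1, n2, n3, n5, n6}
E[a U A[b U a]]: least fixpoint, start Z0 = Sat(A[b U a]) = {n0, n1, n2, n3, n5, n6}, add states in Sat(a) with some successor in Z. Already a fixed point.
Sat(E[a U A[b U a]]) = {n0, n1, n2, n3, n5, n6}
E[a U E[a U A[b U a]]]: least fixpoint, start Z0 = Sat(E[a U A[b U a]]) = {n0, n1, n2, n3, n5, n6}, add states in Sat(a) with some successor in Z. Already a fixed point.
Sat(E[a U E[a U A[b U a]]]) = {n0, n1, n2, n3, n5, n6}
n2 ∈ Sat(E[a U E[a U A[b U a]]]) = {n0, n1, n2, n3, n5, n6}, so the formula holds at n2.

Yes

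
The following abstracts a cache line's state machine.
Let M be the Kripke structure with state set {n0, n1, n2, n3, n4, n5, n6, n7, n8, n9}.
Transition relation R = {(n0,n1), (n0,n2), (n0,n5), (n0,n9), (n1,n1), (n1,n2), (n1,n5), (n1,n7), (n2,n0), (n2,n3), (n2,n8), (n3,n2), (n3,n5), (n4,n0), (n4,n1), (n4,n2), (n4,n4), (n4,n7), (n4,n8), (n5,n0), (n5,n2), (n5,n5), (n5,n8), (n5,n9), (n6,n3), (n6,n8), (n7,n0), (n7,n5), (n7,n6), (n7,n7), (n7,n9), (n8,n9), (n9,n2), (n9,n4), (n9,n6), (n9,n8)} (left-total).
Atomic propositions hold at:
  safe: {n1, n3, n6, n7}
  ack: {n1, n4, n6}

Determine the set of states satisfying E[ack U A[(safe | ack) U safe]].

{n1, n3, n4, n6, n7}

Sat(safe | ack) = {n1, n3, n4, n6, n7}
A[(safe | ack) U safe]: least fixpoint, start Z0 = Sat(safe) = {n1, n3, n6, n7}, add states in Sat(safe | ack) with every successor in Z. Already a fixed point.
Sat(A[(safe | ack) U safe]) = {n1, n3, n6, n7}
E[ack U A[(safe | ack) U safe]]: least fixpoint, start Z0 = Sat(A[(safe | ack) U safe]) = {n1, n3, n6, n7}, add states in Sat(ack) with some successor in Z. Z1 = {n1, n3, n4, n6, n7}; fixed.
Sat(E[ack U A[(safe | ack) U safe]]) = {n1, n3, n4, n6, n7}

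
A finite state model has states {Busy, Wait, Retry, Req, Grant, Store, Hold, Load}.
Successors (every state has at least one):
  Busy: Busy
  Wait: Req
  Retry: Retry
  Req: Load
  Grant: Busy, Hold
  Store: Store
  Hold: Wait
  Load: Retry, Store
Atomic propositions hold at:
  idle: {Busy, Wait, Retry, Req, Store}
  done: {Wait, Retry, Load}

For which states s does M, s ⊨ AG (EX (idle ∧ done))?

{Retry}

Sat(idle ∧ done) = {Wait, Retry}
Sat(EX (idle ∧ done)) = {s : some successor in {Wait, Retry}} = {Retry, Hold, Load}
AG (EX (idle ∧ done)): greatest fixpoint, start Z0 = {Retry, Hold, Load}, keep only states in Sat with every successor in Z. Z1 = {Retry}; fixed.
Sat(AG (EX (idle ∧ done))) = {Retry}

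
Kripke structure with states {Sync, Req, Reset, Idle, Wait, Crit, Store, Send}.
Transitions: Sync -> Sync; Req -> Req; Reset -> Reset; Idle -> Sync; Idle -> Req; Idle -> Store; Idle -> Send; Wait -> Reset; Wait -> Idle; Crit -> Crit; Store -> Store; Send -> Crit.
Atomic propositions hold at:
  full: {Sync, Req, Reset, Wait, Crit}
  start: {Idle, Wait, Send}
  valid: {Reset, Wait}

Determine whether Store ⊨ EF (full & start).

No

Sat(full & start) = {Wait}
EF (full & start): least fixpoint, start Z0 = {Wait}, add states with some successor in Z. Already a fixed point.
Sat(EF (full & start)) = {Wait}
Store ∉ Sat(EF (full & start)) = {Wait}, so the formula does not hold at Store.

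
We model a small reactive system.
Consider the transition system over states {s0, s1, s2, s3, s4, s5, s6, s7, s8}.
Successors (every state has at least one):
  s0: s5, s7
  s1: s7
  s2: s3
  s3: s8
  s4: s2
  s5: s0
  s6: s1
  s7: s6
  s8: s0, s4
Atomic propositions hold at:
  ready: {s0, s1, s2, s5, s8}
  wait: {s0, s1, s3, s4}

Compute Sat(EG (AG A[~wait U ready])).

{s0, s1, s5, s6, s7}

Sat(~wait) = {s2, s5, s6, s7, s8}
A[~wait U ready]: least fixpoint, start Z0 = Sat(ready) = {s0, s1, s2, s5, s8}, add states in Sat(~wait) with every successor in Z. Z1 = {s0, s1, s2, s5, s6, s8}; Z2 = {s0, s1, s2, s5, s6, s7, s8}; fixed.
Sat(A[~wait U ready]) = {s0, s1, s2, s5, s6, s7, s8}
AG A[~wait U ready]: greatest fixpoint, start Z0 = {s0, s1, s2, s5, s6, s7, s8}, keep only states in Sat with every successor in Z. Z1 = {s0, s1, s5, s6, s7}; fixed.
Sat(AG A[~wait U ready]) = {s0, s1, s5, s6, s7}
EG (AG A[~wait U ready]): greatest fixpoint, start Z0 = {s0, s1, s5, s6, s7}, keep only states in Sat with some successor in Z. Already a fixed point.
Sat(EG (AG A[~wait U ready])) = {s0, s1, s5, s6, s7}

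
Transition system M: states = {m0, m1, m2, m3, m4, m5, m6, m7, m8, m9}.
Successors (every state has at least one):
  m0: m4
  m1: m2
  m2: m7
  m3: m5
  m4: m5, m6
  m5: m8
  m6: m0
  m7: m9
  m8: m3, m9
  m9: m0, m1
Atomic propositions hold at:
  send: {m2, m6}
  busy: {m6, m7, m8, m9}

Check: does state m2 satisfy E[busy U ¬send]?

No

Sat(¬send) = {m0, m1, m3, m4, m5, m7, m8, m9}
E[busy U ¬send]: least fixpoint, start Z0 = Sat(¬send) = {m0, m1, m3, m4, m5, m7, m8, m9}, add states in Sat(busy) with some successor in Z. Z1 = {m0, m1, m3, m4, m5, m6, m7, m8, m9}; fixed.
Sat(E[busy U ¬send]) = {m0, m1, m3, m4, m5, m6, m7, m8, m9}
m2 ∉ Sat(E[busy U ¬send]) = {m0, m1, m3, m4, m5, m6, m7, m8, m9}, so the formula does not hold at m2.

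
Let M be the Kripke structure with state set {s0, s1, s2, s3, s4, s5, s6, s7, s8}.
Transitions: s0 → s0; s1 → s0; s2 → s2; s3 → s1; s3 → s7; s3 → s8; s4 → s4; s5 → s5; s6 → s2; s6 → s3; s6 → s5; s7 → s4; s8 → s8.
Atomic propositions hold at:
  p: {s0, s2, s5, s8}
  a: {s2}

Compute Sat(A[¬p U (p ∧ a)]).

Sat(¬p) = {s1, s3, s4, s6, s7}
Sat(p ∧ a) = {s2}
A[¬p U (p ∧ a)]: least fixpoint, start Z0 = Sat((p ∧ a)) = {s2}, add states in Sat(¬p) with every successor in Z. Already a fixed point.
Sat(A[¬p U (p ∧ a)]) = {s2}

{s2}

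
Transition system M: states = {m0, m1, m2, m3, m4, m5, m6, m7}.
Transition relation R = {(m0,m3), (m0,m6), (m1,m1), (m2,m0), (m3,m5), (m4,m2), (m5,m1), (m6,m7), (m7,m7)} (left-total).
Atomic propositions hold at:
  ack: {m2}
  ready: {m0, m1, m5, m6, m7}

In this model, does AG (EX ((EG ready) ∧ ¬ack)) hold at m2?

EG ready: greatest fixpoint, start Z0 = {m0, m1, m5, m6, m7}, keep only states in Sat with some successor in Z. Already a fixed point.
Sat(EG ready) = {m0, m1, m5, m6, m7}
Sat(¬ack) = {m0, m1, m3, m4, m5, m6, m7}
Sat((EG ready) ∧ ¬ack) = {m0, m1, m5, m6, m7}
Sat(EX ((EG ready) ∧ ¬ack)) = {s : some successor in {m0, m1, m5, m6, m7}} = {m0, m1, m2, m3, m5, m6, m7}
AG (EX ((EG ready) ∧ ¬ack)): greatest fixpoint, start Z0 = {m0, m1, m2, m3, m5, m6, m7}, keep only states in Sat with every successor in Z. Already a fixed point.
Sat(AG (EX ((EG ready) ∧ ¬ack))) = {m0, m1, m2, m3, m5, m6, m7}
m2 ∈ Sat(AG (EX ((EG ready) ∧ ¬ack))) = {m0, m1, m2, m3, m5, m6, m7}, so the formula holds at m2.

Yes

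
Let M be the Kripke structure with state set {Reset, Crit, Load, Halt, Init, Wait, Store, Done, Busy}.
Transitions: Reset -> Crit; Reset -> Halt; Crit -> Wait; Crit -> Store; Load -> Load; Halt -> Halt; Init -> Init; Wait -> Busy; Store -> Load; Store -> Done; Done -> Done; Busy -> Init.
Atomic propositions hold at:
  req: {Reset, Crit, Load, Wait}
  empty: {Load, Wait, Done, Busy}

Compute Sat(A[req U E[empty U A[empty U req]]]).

{Reset, Crit, Load, Wait}

A[empty U req]: least fixpoint, start Z0 = Sat(req) = {Reset, Crit, Load, Wait}, add states in Sat(empty) with every successor in Z. Already a fixed point.
Sat(A[empty U req]) = {Reset, Crit, Load, Wait}
E[empty U A[empty U req]]: least fixpoint, start Z0 = Sat(A[empty U req]) = {Reset, Crit, Load, Wait}, add states in Sat(empty) with some successor in Z. Already a fixed point.
Sat(E[empty U A[empty U req]]) = {Reset, Crit, Load, Wait}
A[req U E[empty U A[empty U req]]]: least fixpoint, start Z0 = Sat(E[empty U A[empty U req]]) = {Reset, Crit, Load, Wait}, add states in Sat(req) with every successor in Z. Already a fixed point.
Sat(A[req U E[empty U A[empty U req]]]) = {Reset, Crit, Load, Wait}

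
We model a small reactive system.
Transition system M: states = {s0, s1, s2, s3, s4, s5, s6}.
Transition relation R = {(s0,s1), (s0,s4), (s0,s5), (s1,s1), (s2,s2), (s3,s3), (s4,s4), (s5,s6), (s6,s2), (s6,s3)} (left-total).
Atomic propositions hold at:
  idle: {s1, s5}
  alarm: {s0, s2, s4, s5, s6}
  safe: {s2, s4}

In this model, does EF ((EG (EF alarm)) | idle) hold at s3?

EF alarm: least fixpoint, start Z0 = {s0, s2, s4, s5, s6}, add states with some successor in Z. Already a fixed point.
Sat(EF alarm) = {s0, s2, s4, s5, s6}
EG (EF alarm): greatest fixpoint, start Z0 = {s0, s2, s4, s5, s6}, keep only states in Sat with some successor in Z. Already a fixed point.
Sat(EG (EF alarm)) = {s0, s2, s4, s5, s6}
Sat((EG (EF alarm)) | idle) = {s0, s1, s2, s4, s5, s6}
EF ((EG (EF alarm)) | idle): least fixpoint, start Z0 = {s0, s1, s2, s4, s5, s6}, add states with some successor in Z. Already a fixed point.
Sat(EF ((EG (EF alarm)) | idle)) = {s0, s1, s2, s4, s5, s6}
s3 ∉ Sat(EF ((EG (EF alarm)) | idle)) = {s0, s1, s2, s4, s5, s6}, so the formula does not hold at s3.

No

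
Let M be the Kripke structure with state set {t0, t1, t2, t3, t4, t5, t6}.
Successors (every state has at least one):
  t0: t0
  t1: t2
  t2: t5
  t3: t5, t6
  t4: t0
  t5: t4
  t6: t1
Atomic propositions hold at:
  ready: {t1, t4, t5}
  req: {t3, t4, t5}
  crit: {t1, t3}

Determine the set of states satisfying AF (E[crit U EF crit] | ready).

{t1, t2, t3, t4, t5, t6}

EF crit: least fixpoint, start Z0 = {t1, t3}, add states with some successor in Z. Z1 = {t1, t3, t6}; fixed.
Sat(EF crit) = {t1, t3, t6}
E[crit U EF crit]: least fixpoint, start Z0 = Sat(EF crit) = {t1, t3, t6}, add states in Sat(crit) with some successor in Z. Already a fixed point.
Sat(E[crit U EF crit]) = {t1, t3, t6}
Sat(E[crit U EF crit] | ready) = {t1, t3, t4, t5, t6}
AF (E[crit U EF crit] | ready): least fixpoint, start Z0 = {t1, t3, t4, t5, t6}, add states with every successor in Z. Z1 = {t1, t2, t3, t4, t5, t6}; fixed.
Sat(AF (E[crit U EF crit] | ready)) = {t1, t2, t3, t4, t5, t6}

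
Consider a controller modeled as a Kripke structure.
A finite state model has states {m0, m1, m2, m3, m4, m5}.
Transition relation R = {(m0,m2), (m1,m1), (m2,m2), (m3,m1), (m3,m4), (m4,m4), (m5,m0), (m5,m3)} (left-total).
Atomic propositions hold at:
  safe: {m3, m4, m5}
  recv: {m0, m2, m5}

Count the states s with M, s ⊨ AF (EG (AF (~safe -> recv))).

5

Sat(~safe) = {m0, m1, m2}
Sat(~safe -> recv) = {m0, m2, m3, m4, m5}
AF (~safe -> recv): least fixpoint, start Z0 = {m0, m2, m3, m4, m5}, add states with every successor in Z. Already a fixed point.
Sat(AF (~safe -> recv)) = {m0, m2, m3, m4, m5}
EG (AF (~safe -> recv)): greatest fixpoint, start Z0 = {m0, m2, m3, m4, m5}, keep only states in Sat with some successor in Z. Already a fixed point.
Sat(EG (AF (~safe -> recv))) = {m0, m2, m3, m4, m5}
AF (EG (AF (~safe -> recv))): least fixpoint, start Z0 = {m0, m2, m3, m4, m5}, add states with every successor in Z. Already a fixed point.
Sat(AF (EG (AF (~safe -> recv)))) = {m0, m2, m3, m4, m5}
|Sat(AF (EG (AF (~safe -> recv))))| = |{m0, m2, m3, m4, m5}| = 5.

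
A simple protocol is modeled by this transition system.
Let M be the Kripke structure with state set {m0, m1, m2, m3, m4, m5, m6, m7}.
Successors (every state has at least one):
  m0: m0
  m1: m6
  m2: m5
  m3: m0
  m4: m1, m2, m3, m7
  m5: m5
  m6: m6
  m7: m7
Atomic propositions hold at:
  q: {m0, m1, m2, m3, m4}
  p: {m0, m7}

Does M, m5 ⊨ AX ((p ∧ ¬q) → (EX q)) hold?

Yes

Sat(¬q) = {m5, m6, m7}
Sat(p ∧ ¬q) = {m7}
Sat(EX q) = {s : some successor in {m0, m1, m2, m3, m4}} = {m0, m3, m4}
Sat((p ∧ ¬q) → (EX q)) = {m0, m1, m2, m3, m4, m5, m6}
Sat(AX ((p ∧ ¬q) → (EX q))) = {s : every successor in {m0, m1, m2, m3, m4, m5, m6}} = {m0, m1, m2, m3, m5, m6}
m5 ∈ Sat(AX ((p ∧ ¬q) → (EX q))) = {m0, m1, m2, m3, m5, m6}, so the formula holds at m5.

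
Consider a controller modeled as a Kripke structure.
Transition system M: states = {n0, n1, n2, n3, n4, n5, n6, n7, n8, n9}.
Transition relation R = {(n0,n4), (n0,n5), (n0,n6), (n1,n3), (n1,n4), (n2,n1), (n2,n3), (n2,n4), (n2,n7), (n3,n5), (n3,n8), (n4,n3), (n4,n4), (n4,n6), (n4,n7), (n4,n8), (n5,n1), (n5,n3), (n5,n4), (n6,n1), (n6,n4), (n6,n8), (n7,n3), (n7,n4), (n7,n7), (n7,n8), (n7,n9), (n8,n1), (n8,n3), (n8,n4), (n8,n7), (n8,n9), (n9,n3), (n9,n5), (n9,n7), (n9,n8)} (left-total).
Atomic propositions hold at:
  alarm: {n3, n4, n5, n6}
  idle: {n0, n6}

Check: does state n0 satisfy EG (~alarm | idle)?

Yes

Sat(~alarm) = {n0, n1, n2, n7, n8, n9}
Sat(~alarm | idle) = {n0, n1, n2, n6, n7, n8, n9}
EG (~alarm | idle): greatest fixpoint, start Z0 = {n0, n1, n2, n6, n7, n8, n9}, keep only states in Sat with some successor in Z. Z1 = {n0, n2, n6, n7, n8, n9}; fixed.
Sat(EG (~alarm | idle)) = {n0, n2, n6, n7, n8, n9}
n0 ∈ Sat(EG (~alarm | idle)) = {n0, n2, n6, n7, n8, n9}, so the formula holds at n0.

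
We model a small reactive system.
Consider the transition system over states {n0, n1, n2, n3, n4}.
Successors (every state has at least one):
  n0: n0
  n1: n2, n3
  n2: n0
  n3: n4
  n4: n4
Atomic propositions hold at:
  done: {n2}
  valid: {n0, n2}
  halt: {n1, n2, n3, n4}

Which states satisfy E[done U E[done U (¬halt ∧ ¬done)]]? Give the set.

{n0, n2}

Sat(¬halt) = {n0}
Sat(¬done) = {n0, n1, n3, n4}
Sat(¬halt ∧ ¬done) = {n0}
E[done U (¬halt ∧ ¬done)]: least fixpoint, start Z0 = Sat((¬halt ∧ ¬done)) = {n0}, add states in Sat(done) with some successor in Z. Z1 = {n0, n2}; fixed.
Sat(E[done U (¬halt ∧ ¬done)]) = {n0, n2}
E[done U E[done U (¬halt ∧ ¬done)]]: least fixpoint, start Z0 = Sat(E[done U (¬halt ∧ ¬done)]) = {n0, n2}, add states in Sat(done) with some successor in Z. Already a fixed point.
Sat(E[done U E[done U (¬halt ∧ ¬done)]]) = {n0, n2}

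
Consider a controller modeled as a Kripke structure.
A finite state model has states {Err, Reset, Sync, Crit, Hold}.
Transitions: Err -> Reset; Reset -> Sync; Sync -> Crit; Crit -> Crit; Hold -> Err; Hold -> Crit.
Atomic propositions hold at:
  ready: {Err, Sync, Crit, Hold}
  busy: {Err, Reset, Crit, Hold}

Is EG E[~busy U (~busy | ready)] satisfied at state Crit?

Sat(~busy) = {Sync}
Sat(~busy | ready) = {Err, Sync, Crit, Hold}
E[~busy U (~busy | ready)]: least fixpoint, start Z0 = Sat((~busy | ready)) = {Err, Sync, Crit, Hold}, add states in Sat(~busy) with some successor in Z. Already a fixed point.
Sat(E[~busy U (~busy | ready)]) = {Err, Sync, Crit, Hold}
EG E[~busy U (~busy | ready)]: greatest fixpoint, start Z0 = {Err, Sync, Crit, Hold}, keep only states in Sat with some successor in Z. Z1 = {Sync, Crit, Hold}; fixed.
Sat(EG E[~busy U (~busy | ready)]) = {Sync, Crit, Hold}
Crit ∈ Sat(EG E[~busy U (~busy | ready)]) = {Sync, Crit, Hold}, so the formula holds at Crit.

Yes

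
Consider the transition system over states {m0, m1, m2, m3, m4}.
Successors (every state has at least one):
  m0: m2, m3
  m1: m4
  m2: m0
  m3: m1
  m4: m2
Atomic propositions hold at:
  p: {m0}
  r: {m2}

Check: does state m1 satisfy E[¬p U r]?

Yes

Sat(¬p) = {m1, m2, m3, m4}
E[¬p U r]: least fixpoint, start Z0 = Sat(r) = {m2}, add states in Sat(¬p) with some successor in Z. Z1 = {m2, m4}; Z2 = {m1, m2, m4}; Z3 = {m1, m2, m3, m4}; fixed.
Sat(E[¬p U r]) = {m1, m2, m3, m4}
m1 ∈ Sat(E[¬p U r]) = {m1, m2, m3, m4}, so the formula holds at m1.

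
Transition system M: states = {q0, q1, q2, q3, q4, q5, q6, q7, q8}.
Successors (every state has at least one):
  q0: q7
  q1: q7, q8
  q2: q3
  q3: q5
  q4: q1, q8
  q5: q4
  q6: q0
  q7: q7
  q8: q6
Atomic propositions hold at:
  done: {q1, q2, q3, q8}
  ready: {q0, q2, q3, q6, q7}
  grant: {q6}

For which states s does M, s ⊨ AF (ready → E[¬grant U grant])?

{q1, q2, q3, q4, q5, q6, q8}

Sat(¬grant) = {q0, q1, q2, q3, q4, q5, q7, q8}
E[¬grant U grant]: least fixpoint, start Z0 = Sat(grant) = {q6}, add states in Sat(¬grant) with some successor in Z. Z1 = {q6, q8}; Z2 = {q1, q4, q6, q8}; Z3 = {q1, q4, q5, q6, q8}; Z4 = {q1, q3, q4, q5, q6, q8}; Z5 = {q1, q2, q3, q4, q5, q6, q8}; fixed.
Sat(E[¬grant U grant]) = {q1, q2, q3, q4, q5, q6, q8}
Sat(ready → E[¬grant U grant]) = {q1, q2, q3, q4, q5, q6, q8}
AF (ready → E[¬grant U grant]): least fixpoint, start Z0 = {q1, q2, q3, q4, q5, q6, q8}, add states with every successor in Z. Already a fixed point.
Sat(AF (ready → E[¬grant U grant])) = {q1, q2, q3, q4, q5, q6, q8}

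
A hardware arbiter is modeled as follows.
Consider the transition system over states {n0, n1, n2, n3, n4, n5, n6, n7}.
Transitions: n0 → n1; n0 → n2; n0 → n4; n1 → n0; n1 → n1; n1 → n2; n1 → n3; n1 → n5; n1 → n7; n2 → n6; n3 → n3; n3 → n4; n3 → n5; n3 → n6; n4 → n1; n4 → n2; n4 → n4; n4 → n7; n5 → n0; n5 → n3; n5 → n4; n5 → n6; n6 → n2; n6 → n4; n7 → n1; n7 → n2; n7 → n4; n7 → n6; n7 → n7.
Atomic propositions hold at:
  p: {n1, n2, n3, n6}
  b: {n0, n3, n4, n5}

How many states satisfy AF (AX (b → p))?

Sat(b → p) = {n1, n2, n3, n6, n7}
Sat(AX (b → p)) = {s : every successor in {n1, n2, n3, n6, n7}} = {n2}
AF (AX (b → p)): least fixpoint, start Z0 = {n2}, add states with every successor in Z. Already a fixed point.
Sat(AF (AX (b → p))) = {n2}
|Sat(AF (AX (b → p)))| = |{n2}| = 1.

1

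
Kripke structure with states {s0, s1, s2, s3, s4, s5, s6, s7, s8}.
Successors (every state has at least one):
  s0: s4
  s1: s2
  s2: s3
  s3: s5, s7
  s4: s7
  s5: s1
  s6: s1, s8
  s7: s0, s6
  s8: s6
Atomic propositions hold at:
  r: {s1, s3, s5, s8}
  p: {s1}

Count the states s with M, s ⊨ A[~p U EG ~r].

3

Sat(~p) = {s0, s2, s3, s4, s5, s6, s7, s8}
Sat(~r) = {s0, s2, s4, s6, s7}
EG ~r: greatest fixpoint, start Z0 = {s0, s2, s4, s6, s7}, keep only states in Sat with some successor in Z. Z1 = {s0, s4, s7}; fixed.
Sat(EG ~r) = {s0, s4, s7}
A[~p U EG ~r]: least fixpoint, start Z0 = Sat(EG ~r) = {s0, s4, s7}, add states in Sat(~p) with every successor in Z. Already a fixed point.
Sat(A[~p U EG ~r]) = {s0, s4, s7}
|Sat(A[~p U EG ~r])| = |{s0, s4, s7}| = 3.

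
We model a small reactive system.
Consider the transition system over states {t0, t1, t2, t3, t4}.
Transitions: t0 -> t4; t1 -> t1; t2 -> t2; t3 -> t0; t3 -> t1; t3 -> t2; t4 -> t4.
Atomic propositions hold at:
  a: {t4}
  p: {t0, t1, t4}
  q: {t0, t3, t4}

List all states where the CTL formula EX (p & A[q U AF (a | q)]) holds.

Sat(a | q) = {t0, t3, t4}
AF (a | q): least fixpoint, start Z0 = {t0, t3, t4}, add states with every successor in Z. Already a fixed point.
Sat(AF (a | q)) = {t0, t3, t4}
A[q U AF (a | q)]: least fixpoint, start Z0 = Sat(AF (a | q)) = {t0, t3, t4}, add states in Sat(q) with every successor in Z. Already a fixed point.
Sat(A[q U AF (a | q)]) = {t0, t3, t4}
Sat(p & A[q U AF (a | q)]) = {t0, t4}
Sat(EX (p & A[q U AF (a | q)])) = {s : some successor in {t0, t4}} = {t0, t3, t4}

{t0, t3, t4}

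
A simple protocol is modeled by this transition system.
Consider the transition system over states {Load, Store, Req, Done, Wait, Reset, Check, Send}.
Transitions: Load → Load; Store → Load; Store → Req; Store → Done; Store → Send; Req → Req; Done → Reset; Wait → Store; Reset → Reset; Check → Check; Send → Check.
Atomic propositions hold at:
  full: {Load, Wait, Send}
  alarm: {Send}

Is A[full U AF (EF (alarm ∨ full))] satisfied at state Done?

Sat(alarm ∨ full) = {Load, Wait, Send}
EF (alarm ∨ full): least fixpoint, start Z0 = {Load, Wait, Send}, add states with some successor in Z. Z1 = {Load, Store, Wait, Send}; fixed.
Sat(EF (alarm ∨ full)) = {Load, Store, Wait, Send}
AF (EF (alarm ∨ full)): least fixpoint, start Z0 = {Load, Store, Wait, Send}, add states with every successor in Z. Already a fixed point.
Sat(AF (EF (alarm ∨ full))) = {Load, Store, Wait, Send}
A[full U AF (EF (alarm ∨ full))]: least fixpoint, start Z0 = Sat(AF (EF (alarm ∨ full))) = {Load, Store, Wait, Send}, add states in Sat(full) with every successor in Z. Already a fixed point.
Sat(A[full U AF (EF (alarm ∨ full))]) = {Load, Store, Wait, Send}
Done ∉ Sat(A[full U AF (EF (alarm ∨ full))]) = {Load, Store, Wait, Send}, so the formula does not hold at Done.

No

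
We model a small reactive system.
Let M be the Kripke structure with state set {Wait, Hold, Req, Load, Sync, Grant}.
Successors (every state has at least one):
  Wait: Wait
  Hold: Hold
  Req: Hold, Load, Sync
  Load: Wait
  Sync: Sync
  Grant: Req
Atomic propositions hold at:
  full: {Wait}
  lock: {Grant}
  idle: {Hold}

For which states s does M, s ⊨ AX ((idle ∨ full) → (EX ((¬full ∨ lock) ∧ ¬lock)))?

Sat(idle ∨ full) = {Wait, Hold}
Sat(¬full) = {Hold, Req, Load, Sync, Grant}
Sat(¬full ∨ lock) = {Hold, Req, Load, Sync, Grant}
Sat(¬lock) = {Wait, Hold, Req, Load, Sync}
Sat((¬full ∨ lock) ∧ ¬lock) = {Hold, Req, Load, Sync}
Sat(EX ((¬full ∨ lock) ∧ ¬lock)) = {s : some successor in {Hold, Req, Load, Sync}} = {Hold, Req, Sync, Grant}
Sat((idle ∨ full) → (EX ((¬full ∨ lock) ∧ ¬lock))) = {Hold, Req, Load, Sync, Grant}
Sat(AX ((idle ∨ full) → (EX ((¬full ∨ lock) ∧ ¬lock)))) = {s : every successor in {Hold, Req, Load, Sync, Grant}} = {Hold, Req, Sync, Grant}

{Hold, Req, Sync, Grant}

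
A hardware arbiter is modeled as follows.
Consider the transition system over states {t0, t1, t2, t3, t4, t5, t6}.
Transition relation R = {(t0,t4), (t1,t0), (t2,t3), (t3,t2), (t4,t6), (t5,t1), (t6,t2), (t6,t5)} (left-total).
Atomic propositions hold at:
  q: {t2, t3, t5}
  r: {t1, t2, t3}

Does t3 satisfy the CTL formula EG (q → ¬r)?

Sat(¬r) = {t0, t4, t5, t6}
Sat(q → ¬r) = {t0, t1, t4, t5, t6}
EG (q → ¬r): greatest fixpoint, start Z0 = {t0, t1, t4, t5, t6}, keep only states in Sat with some successor in Z. Already a fixed point.
Sat(EG (q → ¬r)) = {t0, t1, t4, t5, t6}
t3 ∉ Sat(EG (q → ¬r)) = {t0, t1, t4, t5, t6}, so the formula does not hold at t3.

No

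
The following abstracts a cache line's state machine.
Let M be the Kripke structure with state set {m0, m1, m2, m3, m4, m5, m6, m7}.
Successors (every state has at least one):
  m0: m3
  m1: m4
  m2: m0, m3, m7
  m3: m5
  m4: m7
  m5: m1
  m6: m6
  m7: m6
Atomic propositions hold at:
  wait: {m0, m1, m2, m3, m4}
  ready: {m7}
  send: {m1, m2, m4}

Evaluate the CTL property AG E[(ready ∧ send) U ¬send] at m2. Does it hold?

No

Sat(ready ∧ send) = ∅
Sat(¬send) = {m0, m3, m5, m6, m7}
E[(ready ∧ send) U ¬send]: least fixpoint, start Z0 = Sat(¬send) = {m0, m3, m5, m6, m7}, add states in Sat(ready ∧ send) with some successor in Z. Already a fixed point.
Sat(E[(ready ∧ send) U ¬send]) = {m0, m3, m5, m6, m7}
AG E[(ready ∧ send) U ¬send]: greatest fixpoint, start Z0 = {m0, m3, m5, m6, m7}, keep only states in Sat with every successor in Z. Z1 = {m0, m3, m6, m7}; Z2 = {m0, m6, m7}; Z3 = {m6, m7}; fixed.
Sat(AG E[(ready ∧ send) U ¬send]) = {m6, m7}
m2 ∉ Sat(AG E[(ready ∧ send) U ¬send]) = {m6, m7}, so the formula does not hold at m2.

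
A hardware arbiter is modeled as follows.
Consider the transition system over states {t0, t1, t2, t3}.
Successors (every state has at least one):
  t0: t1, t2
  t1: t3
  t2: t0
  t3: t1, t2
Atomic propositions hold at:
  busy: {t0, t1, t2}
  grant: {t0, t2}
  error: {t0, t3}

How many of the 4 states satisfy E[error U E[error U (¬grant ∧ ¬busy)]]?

Sat(¬grant) = {t1, t3}
Sat(¬busy) = {t3}
Sat(¬grant ∧ ¬busy) = {t3}
E[error U (¬grant ∧ ¬busy)]: least fixpoint, start Z0 = Sat((¬grant ∧ ¬busy)) = {t3}, add states in Sat(error) with some successor in Z. Already a fixed point.
Sat(E[error U (¬grant ∧ ¬busy)]) = {t3}
E[error U E[error U (¬grant ∧ ¬busy)]]: least fixpoint, start Z0 = Sat(E[error U (¬grant ∧ ¬busy)]) = {t3}, add states in Sat(error) with some successor in Z. Already a fixed point.
Sat(E[error U E[error U (¬grant ∧ ¬busy)]]) = {t3}
|Sat(E[error U E[error U (¬grant ∧ ¬busy)]])| = |{t3}| = 1.

1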